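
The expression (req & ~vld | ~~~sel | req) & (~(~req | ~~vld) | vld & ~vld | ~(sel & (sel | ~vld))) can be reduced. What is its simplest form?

req & ~vld | ~sel

(req & ~vld | ~~~sel | req) & (~(~req | ~~vld) | vld & ~vld | ~(sel & (sel | ~vld)))
= (req & ~vld | ~sel | req) & (~(~req | ~~vld) | vld & ~vld | ~(sel & (sel | ~vld)))
= (req & ~vld | ~sel | req) & (~(~req | ~~vld) | ~(sel & (sel | ~vld)))
= (req & ~vld | ~sel | req) & (req & ~vld | ~(sel & (sel | ~vld)))
= (req & ~vld | ~sel | req) & (req & ~vld | ~sel)
= req & ~vld | ~sel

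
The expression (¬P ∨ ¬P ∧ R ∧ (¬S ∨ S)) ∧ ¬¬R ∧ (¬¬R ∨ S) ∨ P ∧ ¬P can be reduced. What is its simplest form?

¬P ∧ R

(¬P ∨ ¬P ∧ R ∧ (¬S ∨ S)) ∧ ¬¬R ∧ (¬¬R ∨ S) ∨ P ∧ ¬P
= (¬P ∨ ¬P ∧ R ∧ (¬S ∨ S)) ∧ ¬¬R ∨ P ∧ ¬P
= (¬P ∨ ¬P ∧ R) ∧ ¬¬R ∨ P ∧ ¬P
= ¬P ∧ ¬¬R ∨ P ∧ ¬P
= ¬P ∧ ¬¬R
= ¬P ∧ R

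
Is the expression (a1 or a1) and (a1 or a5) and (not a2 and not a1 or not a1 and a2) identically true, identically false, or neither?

identically false

(a1 or a1) and (a1 or a5) and (not a2 and not a1 or not a1 and a2)
= (a1 or a1) and (a1 or a5) and not a1   (distribution)
= (a1 and a5 or a1) and not a1   (distribution)
= a1 and not a1   (absorption)
= False   (complement)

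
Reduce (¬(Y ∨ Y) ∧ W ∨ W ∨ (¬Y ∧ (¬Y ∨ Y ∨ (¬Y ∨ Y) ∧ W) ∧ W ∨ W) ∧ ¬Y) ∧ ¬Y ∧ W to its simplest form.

(¬(Y ∨ Y) ∧ W ∨ W ∨ (¬Y ∧ (¬Y ∨ Y ∨ (¬Y ∨ Y) ∧ W) ∧ W ∨ W) ∧ ¬Y) ∧ ¬Y ∧ W
= (¬(Y ∨ Y) ∧ W ∨ W ∨ (¬Y ∧ (¬Y ∨ Y) ∧ W ∨ W) ∧ ¬Y) ∧ ¬Y ∧ W   — absorption
= (¬Y ∧ W ∨ W ∨ (¬Y ∧ (¬Y ∨ Y) ∧ W ∨ W) ∧ ¬Y) ∧ ¬Y ∧ W   — idempotence
= (¬Y ∧ W ∨ W ∨ (¬Y ∧ W ∨ W) ∧ ¬Y) ∧ ¬Y ∧ W   — complement / identity
= (¬Y ∧ W ∨ W) ∧ ¬Y ∧ W   — absorption
= ¬Y ∧ W   — absorption

¬Y ∧ W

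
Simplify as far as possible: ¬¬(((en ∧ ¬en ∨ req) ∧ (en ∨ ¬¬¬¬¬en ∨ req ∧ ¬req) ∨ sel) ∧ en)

(req ∨ sel) ∧ en

¬¬(((en ∧ ¬en ∨ req) ∧ (en ∨ ¬¬¬¬¬en ∨ req ∧ ¬req) ∨ sel) ∧ en)
= ¬¬(((en ∧ ¬en ∨ req) ∧ (en ∨ ¬¬¬¬¬en) ∨ sel) ∧ en)   — complement / identity
= ¬¬(((en ∧ ¬en ∨ req) ∧ (en ∨ ¬¬¬en) ∨ sel) ∧ en)   — double negation
= ¬¬((req ∧ (en ∨ ¬¬¬en) ∨ sel) ∧ en)   — complement / identity
= ¬¬((req ∧ (en ∨ ¬en) ∨ sel) ∧ en)   — double negation
= (req ∧ (en ∨ ¬en) ∨ sel) ∧ en   — double negation
= (req ∨ sel) ∧ en   — complement / identity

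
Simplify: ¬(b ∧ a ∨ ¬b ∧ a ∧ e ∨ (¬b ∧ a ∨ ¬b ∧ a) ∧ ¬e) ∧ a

¬(b ∧ a ∨ ¬b ∧ a ∧ e ∨ (¬b ∧ a ∨ ¬b ∧ a) ∧ ¬e) ∧ a
= ¬(b ∧ a ∨ ¬b ∧ a ∧ e ∨ ¬b ∧ a ∧ ¬e) ∧ a   — idempotence
= ¬(b ∧ a ∨ ¬b ∧ a) ∧ a   — distribution
= ¬a ∧ a   — distribution
= False   — complement

False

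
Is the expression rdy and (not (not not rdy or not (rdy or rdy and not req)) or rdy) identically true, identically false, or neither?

rdy and (not (not not rdy or not (rdy or rdy and not req)) or rdy)
= rdy and (not (not not rdy or not rdy) or rdy)   — absorption
= rdy and (not rdy and rdy or rdy)   — De Morgan
= rdy and rdy   — complement / identity
= rdy   — idempotence
This depends on rdy, so it is not a constant.

neither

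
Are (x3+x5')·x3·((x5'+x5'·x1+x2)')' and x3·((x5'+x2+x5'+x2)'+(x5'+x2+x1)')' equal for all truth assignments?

Yes

E1: (x3+x5')·x3·((x5'+x5'·x1+x2)')'
    = (x3+x5')·x3·((x5'+x2)')'   (absorption)
    = (x3+x5')·x3·(x5'+x2)   (double negation)
    = x3·(x5'+x2)   (absorption)
E2: x3·((x5'+x2+x5'+x2)'+(x5'+x2+x1)')'
    = x3·((x5'+x2)'+(x5'+x2+x1)')'   (idempotence)
    = x3·(x5'+x2)·(x5'+x2+x1)   (De Morgan)
    = x3·(x5'+x2)   (absorption)
Both reduce to x3·(x5'+x2), so they are equivalent.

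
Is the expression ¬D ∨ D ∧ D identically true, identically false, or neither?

¬D ∨ D ∧ D
= ¬D ∨ D   [idempotence]
= True   [complement]

identically true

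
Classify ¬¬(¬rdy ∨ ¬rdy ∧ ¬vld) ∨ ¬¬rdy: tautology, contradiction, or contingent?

tautology

¬¬(¬rdy ∨ ¬rdy ∧ ¬vld) ∨ ¬¬rdy
= ¬¬¬rdy ∨ ¬¬rdy
= ¬rdy ∨ ¬¬rdy
= ¬rdy ∨ rdy
= True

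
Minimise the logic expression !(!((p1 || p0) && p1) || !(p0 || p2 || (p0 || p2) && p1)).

!(!((p1 || p0) && p1) || !(p0 || p2 || (p0 || p2) && p1))
= !(!((p1 || p0) && p1) || !(p0 || p2))   [absorption]
= (p1 || p0) && p1 && (p0 || p2)   [De Morgan]
= p1 && (p0 || p2)   [absorption]

p1 && (p0 || p2)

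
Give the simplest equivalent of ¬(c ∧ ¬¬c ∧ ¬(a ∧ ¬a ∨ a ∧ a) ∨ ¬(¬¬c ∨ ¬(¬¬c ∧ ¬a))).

¬c ∨ a

¬(c ∧ ¬¬c ∧ ¬(a ∧ ¬a ∨ a ∧ a) ∨ ¬(¬¬c ∨ ¬(¬¬c ∧ ¬a)))
= ¬(c ∧ ¬¬c ∧ ¬a ∨ ¬(¬¬c ∨ ¬(¬¬c ∧ ¬a)))   — distribution
= ¬(c ∧ ¬¬c ∧ ¬a ∨ ¬c ∧ ¬¬c ∧ ¬a)   — De Morgan
= ¬(¬¬c ∧ ¬a)   — distribution
= ¬c ∨ a   — De Morgan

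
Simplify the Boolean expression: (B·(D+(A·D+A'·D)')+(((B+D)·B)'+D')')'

(B·(D+(A·D+A'·D)')+(((B+D)·B)'+D')')'
= (B·(D+D')+(((B+D)·B)'+D')')'   [distribution]
= (B·(D+D')+(B+D)·B·D)'   [De Morgan]
= (B+(B+D)·B·D)'   [complement / identity]
= (B+B·D)'   [absorption]
= B'   [absorption]

B'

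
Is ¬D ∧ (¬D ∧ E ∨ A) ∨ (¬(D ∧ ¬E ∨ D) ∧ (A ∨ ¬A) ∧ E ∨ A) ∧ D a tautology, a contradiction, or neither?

neither

¬D ∧ (¬D ∧ E ∨ A) ∨ (¬(D ∧ ¬E ∨ D) ∧ (A ∨ ¬A) ∧ E ∨ A) ∧ D
= ¬D ∧ (¬D ∧ E ∨ A) ∨ (¬D ∧ (A ∨ ¬A) ∧ E ∨ A) ∧ D
= ¬D ∧ (¬D ∧ E ∨ A) ∨ (¬D ∧ E ∨ A) ∧ D
= ¬D ∧ E ∨ A
This depends on A, D, E, so it is not a constant.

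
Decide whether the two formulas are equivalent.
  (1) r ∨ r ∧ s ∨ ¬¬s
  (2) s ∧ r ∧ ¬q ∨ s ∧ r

No

E1: r ∨ r ∧ s ∨ ¬¬s
    = r ∨ r ∧ s ∨ s
    = r ∨ s
E2: s ∧ r ∧ ¬q ∨ s ∧ r
    = s ∧ r
These differ: at q=0, r=0, s=1, E1 = 1 but E2 = 0.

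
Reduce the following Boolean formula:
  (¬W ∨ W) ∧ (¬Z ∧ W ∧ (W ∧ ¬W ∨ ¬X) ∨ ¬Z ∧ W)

(¬W ∨ W) ∧ (¬Z ∧ W ∧ (W ∧ ¬W ∨ ¬X) ∨ ¬Z ∧ W)
= (¬W ∨ W) ∧ (¬Z ∧ W ∧ ¬X ∨ ¬Z ∧ W)   [complement / identity]
= ¬Z ∧ W ∧ ¬X ∨ ¬Z ∧ W   [complement / identity]
= ¬Z ∧ W   [absorption]

¬Z ∧ W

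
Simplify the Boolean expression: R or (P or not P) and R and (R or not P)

R

R or (P or not P) and R and (R or not P)
= R or R and (R or not P)   — complement / identity
= R or R   — absorption
= R   — idempotence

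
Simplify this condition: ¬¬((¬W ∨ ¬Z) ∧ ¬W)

¬W

¬¬((¬W ∨ ¬Z) ∧ ¬W)
= ¬¬¬W   [absorption]
= ¬W   [double negation]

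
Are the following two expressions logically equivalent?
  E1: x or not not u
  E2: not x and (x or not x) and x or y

E1: x or not not u
    = x or u   — double negation
E2: not x and (x or not x) and x or y
    = not x and x or y   — complement / identity
    = y   — complement / identity
These differ: at u=1, x=0, y=0, E1 = 1 but E2 = 0.

No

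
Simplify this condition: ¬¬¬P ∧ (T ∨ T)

¬P ∧ T

¬¬¬P ∧ (T ∨ T)
= ¬¬¬P ∧ T   [idempotence]
= ¬P ∧ T   [double negation]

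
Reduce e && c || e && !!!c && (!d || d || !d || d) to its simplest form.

e && c || e && !!!c && (!d || d || !d || d)
= e && c || e && !c && (!d || d || !d || d)
= e && c || e && !c && (!d || d)
= e && c || e && !c
= e

e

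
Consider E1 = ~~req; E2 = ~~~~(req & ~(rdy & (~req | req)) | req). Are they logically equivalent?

E1: ~~req
    = req   — double negation
E2: ~~~~(req & ~(rdy & (~req | req)) | req)
    = ~~~~(req & ~rdy | req)   — complement / identity
    = ~~(req & ~rdy | req)   — double negation
    = ~~req   — absorption
    = req   — double negation
Both reduce to req, so they are equivalent.

Yes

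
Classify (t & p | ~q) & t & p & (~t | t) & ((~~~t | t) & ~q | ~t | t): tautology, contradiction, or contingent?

(t & p | ~q) & t & p & (~t | t) & ((~~~t | t) & ~q | ~t | t)
= (t & p | ~q) & t & p & ((~~~t | t) & ~q | ~t | t)   [complement / identity]
= t & p & ((~~~t | t) & ~q | ~t | t)   [absorption]
= t & p & ((~t | t) & ~q | ~t | t)   [double negation]
= t & p & (~t | t)   [absorption]
= t & p   [complement / identity]
This depends on p, t, so it is not a constant.

contingent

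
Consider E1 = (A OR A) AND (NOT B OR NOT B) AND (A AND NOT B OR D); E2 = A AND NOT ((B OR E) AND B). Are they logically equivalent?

Yes

E1: (A OR A) AND (NOT B OR NOT B) AND (A AND NOT B OR D)
    = (A OR A) AND NOT B AND (A AND NOT B OR D)   (idempotence)
    = A AND NOT B AND (A AND NOT B OR D)   (idempotence)
    = A AND NOT B   (absorption)
E2: A AND NOT ((B OR E) AND B)
    = A AND NOT B   (absorption)
Both reduce to A AND NOT B, so they are equivalent.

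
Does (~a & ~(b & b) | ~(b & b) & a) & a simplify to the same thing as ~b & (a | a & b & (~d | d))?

E1: (~a & ~(b & b) | ~(b & b) & a) & a
    = ~(b & b) & a
    = ~b & a
E2: ~b & (a | a & b & (~d | d))
    = ~b & (a | a & b)
    = ~b & a
Both reduce to ~b & a, so they are equivalent.

Yes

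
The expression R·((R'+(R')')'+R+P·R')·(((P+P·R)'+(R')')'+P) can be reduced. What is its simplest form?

R·P

R·((R'+(R')')'+R+P·R')·(((P+P·R)'+(R')')'+P)
= R·(R·R'+R+P·R')·(((P+P·R)'+(R')')'+P)   (De Morgan)
= R·(R·R'+R+P·R')·((P'+(R')')'+P)   (absorption)
= R·(R·R'+R+P·R')·(P·R'+P)   (De Morgan)
= R·(R+P·R')·(P·R'+P)   (complement / identity)
= R·(R·P+P·R')   (distribution)
= R·P   (distribution)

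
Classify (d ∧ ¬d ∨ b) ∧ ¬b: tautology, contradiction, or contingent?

(d ∧ ¬d ∨ b) ∧ ¬b
= b ∧ ¬b   [complement / identity]
= False   [complement]

contradiction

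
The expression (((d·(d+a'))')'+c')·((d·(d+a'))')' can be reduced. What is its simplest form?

(((d·(d+a'))')'+c')·((d·(d+a'))')'
= ((d·(d+a'))')'   — absorption
= (d')'   — absorption
= d   — double negation

d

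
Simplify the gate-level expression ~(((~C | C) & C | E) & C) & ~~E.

~C & E

~(((~C | C) & C | E) & C) & ~~E
= ~((C | E) & C) & ~~E
= ~C & ~~E
= ~C & E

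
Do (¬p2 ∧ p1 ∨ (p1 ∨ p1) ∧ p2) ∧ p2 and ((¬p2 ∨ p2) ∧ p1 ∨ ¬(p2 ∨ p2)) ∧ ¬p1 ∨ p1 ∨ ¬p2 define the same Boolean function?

E1: (¬p2 ∧ p1 ∨ (p1 ∨ p1) ∧ p2) ∧ p2
    = (¬p2 ∧ p1 ∨ p1 ∧ p2) ∧ p2
    = p1 ∧ p2
E2: ((¬p2 ∨ p2) ∧ p1 ∨ ¬(p2 ∨ p2)) ∧ ¬p1 ∨ p1 ∨ ¬p2
    = (p1 ∨ ¬(p2 ∨ p2)) ∧ ¬p1 ∨ p1 ∨ ¬p2
    = (p1 ∨ ¬p2) ∧ ¬p1 ∨ p1 ∨ ¬p2
    = p1 ∨ ¬p2
These differ: at p1=0, p2=0, E1 = 0 but E2 = 1.

No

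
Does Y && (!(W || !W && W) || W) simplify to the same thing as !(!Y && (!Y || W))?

Yes

E1: Y && (!(W || !W && W) || W)
    = Y && (!W || W)   — complement / identity
    = Y   — complement / identity
E2: !(!Y && (!Y || W))
    = !!Y   — absorption
    = Y   — double negation
Both reduce to Y, so they are equivalent.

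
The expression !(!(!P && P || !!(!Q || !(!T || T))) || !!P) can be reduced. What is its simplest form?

!Q && !P

!(!(!P && P || !!(!Q || !(!T || T))) || !!P)
= !(!(!P && P || !(Q && (!T || T))) || !!P)   (De Morgan)
= (!P && P || !(Q && (!T || T))) && !P   (De Morgan)
= (!P && P || !Q) && !P   (complement / identity)
= !Q && !P   (complement / identity)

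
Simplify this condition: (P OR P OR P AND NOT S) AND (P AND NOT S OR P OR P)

(P OR P OR P AND NOT S) AND (P AND NOT S OR P OR P)
= (P OR P OR P AND NOT S) AND (P OR P)   — absorption
= (P OR P) AND (P OR P)   — absorption
= P OR P   — idempotence
= P   — idempotence

P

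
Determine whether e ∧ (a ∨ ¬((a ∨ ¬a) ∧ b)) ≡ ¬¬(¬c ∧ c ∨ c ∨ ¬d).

No

E1: e ∧ (a ∨ ¬((a ∨ ¬a) ∧ b))
    = e ∧ (a ∨ ¬b)   (complement / identity)
E2: ¬¬(¬c ∧ c ∨ c ∨ ¬d)
    = ¬¬(c ∨ ¬d)   (complement / identity)
    = c ∨ ¬d   (double negation)
These differ: at a=0, b=0, c=0, d=0, e=0, E1 = 0 but E2 = 1.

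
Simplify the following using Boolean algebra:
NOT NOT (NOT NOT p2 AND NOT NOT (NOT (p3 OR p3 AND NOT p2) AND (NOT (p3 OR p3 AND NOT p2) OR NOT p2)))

p2 AND NOT p3

NOT NOT (NOT NOT p2 AND NOT NOT (NOT (p3 OR p3 AND NOT p2) AND (NOT (p3 OR p3 AND NOT p2) OR NOT p2)))
= NOT NOT (NOT NOT p2 AND NOT NOT NOT (p3 OR p3 AND NOT p2))   [absorption]
= NOT NOT (NOT NOT p2 AND NOT NOT NOT p3)   [absorption]
= NOT (NOT p2 OR NOT NOT p3)   [De Morgan]
= p2 AND NOT p3   [De Morgan]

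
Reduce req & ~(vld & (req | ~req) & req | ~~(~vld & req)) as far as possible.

req & ~(vld & (req | ~req) & req | ~~(~vld & req))
= req & ~(vld & (req | ~req) & req | ~vld & req)   [double negation]
= req & ~(vld & req | ~vld & req)   [complement / identity]
= req & ~(req & (vld | ~vld))   [distribution]
= req & ~req   [complement / identity]
= 0   [complement]

0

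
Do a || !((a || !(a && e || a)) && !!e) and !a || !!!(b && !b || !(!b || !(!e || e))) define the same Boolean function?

No

E1: a || !((a || !(a && e || a)) && !!e)
    = a || !((a || !a) && !!e)   (absorption)
    = a || !((a || !a) && e)   (double negation)
    = a || !e   (complement / identity)
E2: !a || !!!(b && !b || !(!b || !(!e || e)))
    = !a || !(b && !b || !(!b || !(!e || e)))   (double negation)
    = !a || !(b && !b || b && (!e || e))   (De Morgan)
    = !a || !(b && (!e || e))   (complement / identity)
    = !a || !b   (complement / identity)
These differ: at a=0, b=1, e=1, E1 = 0 but E2 = 1.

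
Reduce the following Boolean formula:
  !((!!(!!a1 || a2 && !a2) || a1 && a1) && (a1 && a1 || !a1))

!((!!(!!a1 || a2 && !a2) || a1 && a1) && (a1 && a1 || !a1))
= !((!!a1 || a2 && !a2 || a1 && a1) && (a1 && a1 || !a1))   (double negation)
= !((!!a1 || a2 && !a2) && !a1 || a1 && a1)   (distribution)
= !(!!a1 && !a1 || a1 && a1)   (complement / identity)
= !(a1 && !a1 || a1 && a1)   (double negation)
= !a1   (distribution)

!a1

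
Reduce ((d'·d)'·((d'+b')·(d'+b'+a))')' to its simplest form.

d'+b'

((d'·d)'·((d'+b')·(d'+b'+a))')'
= ((d'·d)'·(d'+b')')'
= d'·d+d'+b'
= d'+b'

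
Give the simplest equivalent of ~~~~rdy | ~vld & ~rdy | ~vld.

rdy | ~vld

~~~~rdy | ~vld & ~rdy | ~vld
= ~~~~rdy | ~vld
= ~~rdy | ~vld
= rdy | ~vld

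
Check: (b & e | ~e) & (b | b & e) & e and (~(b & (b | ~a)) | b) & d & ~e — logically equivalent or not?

E1: (b & e | ~e) & (b | b & e) & e
    = (~e & b | b & e) & e   — distribution
    = b & e   — distribution
E2: (~(b & (b | ~a)) | b) & d & ~e
    = (~b | b) & d & ~e   — absorption
    = d & ~e   — complement / identity
These differ: at a=1, b=1, d=1, e=0, E1 = 0 but E2 = 1.

No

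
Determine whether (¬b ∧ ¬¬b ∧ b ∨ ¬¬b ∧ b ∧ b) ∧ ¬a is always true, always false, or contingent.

contingent

(¬b ∧ ¬¬b ∧ b ∨ ¬¬b ∧ b ∧ b) ∧ ¬a
= ¬¬b ∧ b ∧ ¬a   [distribution]
= b ∧ b ∧ ¬a   [double negation]
= b ∧ ¬a   [idempotence]
This depends on a, b, so it is not a constant.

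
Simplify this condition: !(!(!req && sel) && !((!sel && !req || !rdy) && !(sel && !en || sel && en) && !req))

!req

!(!(!req && sel) && !((!sel && !req || !rdy) && !(sel && !en || sel && en) && !req))
= !(!(!req && sel) && !((!sel && !req || !rdy) && !sel && !req))
= !(!(!req && sel) && !(!sel && !req))
= !req && sel || !sel && !req
= !req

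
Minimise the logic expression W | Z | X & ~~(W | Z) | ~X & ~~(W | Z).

W | Z | X & ~~(W | Z) | ~X & ~~(W | Z)
= W | Z | ~~(W | Z)
= W | Z | W | Z
= W | Z

W | Z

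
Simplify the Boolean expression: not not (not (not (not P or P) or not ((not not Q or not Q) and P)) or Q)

not not (not (not (not P or P) or not ((not not Q or not Q) and P)) or Q)
= not not ((not P or P) and (not not Q or not Q) and P or Q)
= not not ((not P or P) and (Q or not Q) and P or Q)
= not not ((Q or not Q) and P or Q)
= not not (P or Q)
= P or Q

P or Q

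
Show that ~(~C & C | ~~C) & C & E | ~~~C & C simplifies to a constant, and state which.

~(~C & C | ~~C) & C & E | ~~~C & C
= ~~~C & C & E | ~~~C & C   (complement / identity)
= ~~~C & C   (absorption)
= ~C & C   (double negation)
= 0   (complement)

0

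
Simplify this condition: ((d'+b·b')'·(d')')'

d'

((d'+b·b')'·(d')')'
= d'+b·b'+d'   — De Morgan
= d'+d'   — complement / identity
= d'   — idempotence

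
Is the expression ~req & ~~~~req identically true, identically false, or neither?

identically false

~req & ~~~~req
= ~req & ~~req   [double negation]
= ~req & req   [double negation]
= 0   [complement]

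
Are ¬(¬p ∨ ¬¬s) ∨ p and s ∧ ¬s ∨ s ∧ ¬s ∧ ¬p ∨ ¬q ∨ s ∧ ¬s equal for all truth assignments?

E1: ¬(¬p ∨ ¬¬s) ∨ p
    = p ∧ ¬s ∨ p   (De Morgan)
    = p   (absorption)
E2: s ∧ ¬s ∨ s ∧ ¬s ∧ ¬p ∨ ¬q ∨ s ∧ ¬s
    = s ∧ ¬s ∨ ¬q ∨ s ∧ ¬s   (absorption)
    = s ∧ ¬s ∨ ¬q   (complement / identity)
    = ¬q   (complement / identity)
These differ: at p=0, q=0, s=1, E1 = 0 but E2 = 1.

No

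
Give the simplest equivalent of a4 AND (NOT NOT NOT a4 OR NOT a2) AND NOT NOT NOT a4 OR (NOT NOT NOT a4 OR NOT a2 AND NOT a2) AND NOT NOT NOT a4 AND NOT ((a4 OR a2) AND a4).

a4 AND (NOT NOT NOT a4 OR NOT a2) AND NOT NOT NOT a4 OR (NOT NOT NOT a4 OR NOT a2 AND NOT a2) AND NOT NOT NOT a4 AND NOT ((a4 OR a2) AND a4)
= a4 AND (NOT NOT NOT a4 OR NOT a2) AND NOT NOT NOT a4 OR (NOT NOT NOT a4 OR NOT a2) AND NOT NOT NOT a4 AND NOT ((a4 OR a2) AND a4)
= a4 AND (NOT NOT NOT a4 OR NOT a2) AND NOT NOT NOT a4 OR (NOT NOT NOT a4 OR NOT a2) AND NOT NOT NOT a4 AND NOT a4
= (NOT NOT NOT a4 OR NOT a2) AND NOT NOT NOT a4
= NOT NOT NOT a4
= NOT a4

NOT a4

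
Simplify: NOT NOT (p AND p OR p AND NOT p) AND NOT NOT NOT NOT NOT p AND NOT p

FALSE

NOT NOT (p AND p OR p AND NOT p) AND NOT NOT NOT NOT NOT p AND NOT p
= NOT NOT (p AND p OR p AND NOT p) AND NOT NOT NOT p AND NOT p
= NOT NOT p AND NOT NOT NOT p AND NOT p
= NOT NOT p AND NOT p AND NOT p
= p AND NOT p AND NOT p
= p AND NOT p
= FALSE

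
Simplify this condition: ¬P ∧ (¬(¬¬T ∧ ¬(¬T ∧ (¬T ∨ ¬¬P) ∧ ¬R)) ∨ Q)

¬P ∧ (¬T ∨ Q)

¬P ∧ (¬(¬¬T ∧ ¬(¬T ∧ (¬T ∨ ¬¬P) ∧ ¬R)) ∨ Q)
= ¬P ∧ (¬T ∨ ¬T ∧ (¬T ∨ ¬¬P) ∧ ¬R ∨ Q)   (De Morgan)
= ¬P ∧ (¬T ∨ ¬T ∧ (¬T ∨ P) ∧ ¬R ∨ Q)   (double negation)
= ¬P ∧ (¬T ∨ ¬T ∧ ¬R ∨ Q)   (absorption)
= ¬P ∧ (¬T ∨ Q)   (absorption)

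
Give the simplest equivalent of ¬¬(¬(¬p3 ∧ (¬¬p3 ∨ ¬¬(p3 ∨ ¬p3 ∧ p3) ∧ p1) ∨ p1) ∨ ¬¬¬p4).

¬p1 ∨ ¬p4

¬¬(¬(¬p3 ∧ (¬¬p3 ∨ ¬¬(p3 ∨ ¬p3 ∧ p3) ∧ p1) ∨ p1) ∨ ¬¬¬p4)
= ¬¬(¬(¬p3 ∧ (¬¬p3 ∨ ¬¬p3 ∧ p1) ∨ p1) ∨ ¬¬¬p4)   [complement / identity]
= ¬¬(¬(¬p3 ∧ (¬¬p3 ∨ ¬¬p3 ∧ p1) ∨ p1) ∨ ¬p4)   [double negation]
= ¬¬(¬(¬p3 ∧ ¬¬p3 ∨ p1) ∨ ¬p4)   [absorption]
= ¬¬(¬(¬p3 ∧ p3 ∨ p1) ∨ ¬p4)   [double negation]
= ¬(¬p3 ∧ p3 ∨ p1) ∨ ¬p4   [double negation]
= ¬p1 ∨ ¬p4   [complement / identity]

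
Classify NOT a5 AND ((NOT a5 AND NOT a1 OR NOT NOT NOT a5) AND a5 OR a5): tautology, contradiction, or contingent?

contradiction

NOT a5 AND ((NOT a5 AND NOT a1 OR NOT NOT NOT a5) AND a5 OR a5)
= NOT a5 AND ((NOT a5 AND NOT a1 OR NOT a5) AND a5 OR a5)   — double negation
= NOT a5 AND (NOT a5 AND a5 OR a5)   — absorption
= NOT a5 AND a5   — complement / identity
= FALSE   — complement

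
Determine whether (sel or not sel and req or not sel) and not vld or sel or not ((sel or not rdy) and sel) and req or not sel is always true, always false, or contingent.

always true

(sel or not sel and req or not sel) and not vld or sel or not ((sel or not rdy) and sel) and req or not sel
= (sel or not sel and req or not sel) and not vld or sel or not sel and req or not sel
= sel or not sel and req or not sel
= sel or not sel
= True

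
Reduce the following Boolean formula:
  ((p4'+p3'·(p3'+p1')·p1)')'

p4'+p3'·p1

((p4'+p3'·(p3'+p1')·p1)')'
= ((p4'+p3'·p1)')'   — absorption
= p4'+p3'·p1   — double negation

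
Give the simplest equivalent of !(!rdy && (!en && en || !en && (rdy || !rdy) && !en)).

!(!rdy && (!en && en || !en && (rdy || !rdy) && !en))
= !(!rdy && (!en && en || !en && !en))
= !(!rdy && !en)
= rdy || en

rdy || en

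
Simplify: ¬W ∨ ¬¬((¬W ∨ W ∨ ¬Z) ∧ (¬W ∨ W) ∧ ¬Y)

¬W ∨ ¬Y

¬W ∨ ¬¬((¬W ∨ W ∨ ¬Z) ∧ (¬W ∨ W) ∧ ¬Y)
= ¬W ∨ ¬¬((¬W ∨ W) ∧ ¬Y)   — absorption
= ¬W ∨ ¬¬¬Y   — complement / identity
= ¬W ∨ ¬Y   — double negation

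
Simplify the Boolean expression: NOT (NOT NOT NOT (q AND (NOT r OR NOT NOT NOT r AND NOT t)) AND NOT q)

NOT (NOT NOT NOT (q AND (NOT r OR NOT NOT NOT r AND NOT t)) AND NOT q)
= NOT (NOT (q AND (NOT r OR NOT NOT NOT r AND NOT t)) AND NOT q)   — double negation
= NOT (NOT (q AND (NOT r OR NOT r AND NOT t)) AND NOT q)   — double negation
= NOT (NOT (q AND NOT r) AND NOT q)   — absorption
= q AND NOT r OR q   — De Morgan
= q   — absorption

q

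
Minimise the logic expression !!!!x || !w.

x || !w

!!!!x || !w
= !!x || !w   (double negation)
= x || !w   (double negation)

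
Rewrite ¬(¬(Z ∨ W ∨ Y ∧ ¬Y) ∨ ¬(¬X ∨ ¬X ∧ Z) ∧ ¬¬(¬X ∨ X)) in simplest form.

(Z ∨ W) ∧ ¬X

¬(¬(Z ∨ W ∨ Y ∧ ¬Y) ∨ ¬(¬X ∨ ¬X ∧ Z) ∧ ¬¬(¬X ∨ X))
= ¬(¬(Z ∨ W) ∨ ¬(¬X ∨ ¬X ∧ Z) ∧ ¬¬(¬X ∨ X))   — complement / identity
= ¬(¬(Z ∨ W) ∨ ¬(¬X ∨ ¬X ∧ Z) ∧ (¬X ∨ X))   — double negation
= ¬(¬(Z ∨ W) ∨ ¬(¬X ∨ ¬X ∧ Z))   — complement / identity
= ¬(¬(Z ∨ W) ∨ ¬¬X)   — absorption
= (Z ∨ W) ∧ ¬X   — De Morgan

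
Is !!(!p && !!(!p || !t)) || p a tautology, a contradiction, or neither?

!!(!p && !!(!p || !t)) || p
= !!(!p && (!p || !t)) || p   — double negation
= !!!p || p   — absorption
= !p || p   — double negation
= true   — complement

tautology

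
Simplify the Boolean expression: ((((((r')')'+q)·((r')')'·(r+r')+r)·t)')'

((((((r')')'+q)·((r')')'·(r+r')+r)·t)')'
= (((((r')')'·(r+r')+r)·t)')'   [absorption]
= (((r'·(r+r')+r)·t)')'   [double negation]
= (((r'+r)·t)')'   [complement / identity]
= (t')'   [complement / identity]
= t   [double negation]

t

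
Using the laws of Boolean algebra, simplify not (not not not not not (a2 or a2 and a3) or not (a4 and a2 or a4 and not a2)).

a2 and a4

not (not not not not not (a2 or a2 and a3) or not (a4 and a2 or a4 and not a2))
= not (not not not not not a2 or not (a4 and a2 or a4 and not a2))   (absorption)
= not (not not not a2 or not (a4 and a2 or a4 and not a2))   (double negation)
= not (not a2 or not (a4 and a2 or a4 and not a2))   (double negation)
= not (not a2 or not a4)   (distribution)
= a2 and a4   (De Morgan)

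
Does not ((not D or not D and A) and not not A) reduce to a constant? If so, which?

not ((not D or not D and A) and not not A)
= not (not D and not not A)
= D or not A
This depends on A, D, so it is not a constant.

no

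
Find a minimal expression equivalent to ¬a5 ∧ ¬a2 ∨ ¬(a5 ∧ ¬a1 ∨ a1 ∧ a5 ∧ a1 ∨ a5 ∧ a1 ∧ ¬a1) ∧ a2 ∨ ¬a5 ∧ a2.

¬a5

¬a5 ∧ ¬a2 ∨ ¬(a5 ∧ ¬a1 ∨ a1 ∧ a5 ∧ a1 ∨ a5 ∧ a1 ∧ ¬a1) ∧ a2 ∨ ¬a5 ∧ a2
= ¬a5 ∧ ¬a2 ∨ ¬(a5 ∧ ¬a1 ∨ a5 ∧ a1) ∧ a2 ∨ ¬a5 ∧ a2   [distribution]
= ¬a5 ∧ ¬a2 ∨ ¬a5 ∧ a2 ∨ ¬a5 ∧ a2   [distribution]
= ¬a5 ∨ ¬a5 ∧ a2   [distribution]
= ¬a5   [absorption]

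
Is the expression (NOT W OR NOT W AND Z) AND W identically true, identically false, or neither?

(NOT W OR NOT W AND Z) AND W
= NOT W AND W   [absorption]
= FALSE   [complement]

identically false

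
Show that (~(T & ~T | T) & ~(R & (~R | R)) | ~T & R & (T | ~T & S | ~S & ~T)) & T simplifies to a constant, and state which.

(~(T & ~T | T) & ~(R & (~R | R)) | ~T & R & (T | ~T & S | ~S & ~T)) & T
= (~(T & ~T | T) & ~(R & (~R | R)) | ~T & R & (T | ~T)) & T   (distribution)
= (~(T & ~T | T) & ~R | ~T & R & (T | ~T)) & T   (complement / identity)
= (~T & ~R | ~T & R & (T | ~T)) & T   (complement / identity)
= (~T & ~R | ~T & R) & T   (complement / identity)
= ~T & T   (distribution)
= 0   (complement)

0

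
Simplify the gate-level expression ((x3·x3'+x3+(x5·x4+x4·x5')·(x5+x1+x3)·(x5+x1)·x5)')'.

x3+x4·x5

((x3·x3'+x3+(x5·x4+x4·x5')·(x5+x1+x3)·(x5+x1)·x5)')'
= ((x3·x3'+x3+(x5·x4+x4·x5')·(x5+x1)·x5)')'   (absorption)
= x3·x3'+x3+(x5·x4+x4·x5')·(x5+x1)·x5   (double negation)
= x3·x3'+x3+x4·(x5+x1)·x5   (distribution)
= x3+x4·(x5+x1)·x5   (complement / identity)
= x3+x4·x5   (absorption)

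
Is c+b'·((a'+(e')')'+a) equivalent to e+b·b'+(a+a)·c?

E1: c+b'·((a'+(e')')'+a)
    = c+b'·(a·e'+a)
    = c+b'·a
E2: e+b·b'+(a+a)·c
    = e+b·b'+a·c
    = e+a·c
These differ: at a=0, b=1, c=0, e=1, E1 = 0 but E2 = 1.

No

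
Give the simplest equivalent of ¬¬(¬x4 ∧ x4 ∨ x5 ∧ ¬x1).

¬¬(¬x4 ∧ x4 ∨ x5 ∧ ¬x1)
= ¬x4 ∧ x4 ∨ x5 ∧ ¬x1   [double negation]
= x5 ∧ ¬x1   [complement / identity]

x5 ∧ ¬x1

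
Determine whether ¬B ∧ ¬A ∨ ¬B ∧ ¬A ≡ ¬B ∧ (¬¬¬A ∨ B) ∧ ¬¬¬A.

E1: ¬B ∧ ¬A ∨ ¬B ∧ ¬A
    = ¬B ∧ ¬A   [idempotence]
E2: ¬B ∧ (¬¬¬A ∨ B) ∧ ¬¬¬A
    = ¬B ∧ ¬¬¬A   [absorption]
    = ¬B ∧ ¬A   [double negation]
Both reduce to ¬B ∧ ¬A, so they are equivalent.

Yes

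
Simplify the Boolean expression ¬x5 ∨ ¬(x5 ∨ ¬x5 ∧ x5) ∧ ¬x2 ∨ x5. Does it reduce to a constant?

True

¬x5 ∨ ¬(x5 ∨ ¬x5 ∧ x5) ∧ ¬x2 ∨ x5
= ¬x5 ∨ ¬x5 ∧ ¬x2 ∨ x5   [complement / identity]
= ¬x5 ∨ x5   [absorption]
= True   [complement]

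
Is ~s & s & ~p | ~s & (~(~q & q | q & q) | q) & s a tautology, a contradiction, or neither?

~s & s & ~p | ~s & (~(~q & q | q & q) | q) & s
= ~s & s & ~p | ~s & (~q | q) & s   (distribution)
= ~s & s & ~p | ~s & s   (complement / identity)
= ~s & s   (absorption)
= 0   (complement)

contradiction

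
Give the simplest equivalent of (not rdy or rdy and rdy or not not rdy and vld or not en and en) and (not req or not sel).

not req or not sel

(not rdy or rdy and rdy or not not rdy and vld or not en and en) and (not req or not sel)
= (not rdy or rdy and rdy or rdy and vld or not en and en) and (not req or not sel)   (double negation)
= (not rdy or rdy or rdy and vld or not en and en) and (not req or not sel)   (idempotence)
= (not rdy or rdy or rdy and vld) and (not req or not sel)   (complement / identity)
= (not rdy or rdy) and (not req or not sel)   (absorption)
= not req or not sel   (complement / identity)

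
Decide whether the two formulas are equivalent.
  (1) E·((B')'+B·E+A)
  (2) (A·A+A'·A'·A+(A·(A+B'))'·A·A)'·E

No

E1: E·((B')'+B·E+A)
    = E·(B+B·E+A)
    = E·(B+A)
E2: (A·A+A'·A'·A+(A·(A+B'))'·A·A)'·E
    = (A·A+A'·A'·A+A'·A·A)'·E
    = (A·A+A'·A)'·E
    = A'·E
These differ: at A=1, B=1, E=1, E1 = 1 but E2 = 0.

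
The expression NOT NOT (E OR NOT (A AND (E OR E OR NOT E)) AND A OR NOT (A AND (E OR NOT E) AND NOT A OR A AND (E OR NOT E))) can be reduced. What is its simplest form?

E OR NOT A

NOT NOT (E OR NOT (A AND (E OR E OR NOT E)) AND A OR NOT (A AND (E OR NOT E) AND NOT A OR A AND (E OR NOT E)))
= NOT NOT (E OR NOT (A AND (E OR E OR NOT E)) AND A OR NOT (A AND (E OR NOT E)))
= NOT NOT (E OR NOT (A AND (E OR NOT E)) AND A OR NOT (A AND (E OR NOT E)))
= NOT NOT (E OR NOT (A AND (E OR NOT E)))
= NOT NOT (E OR NOT A)
= E OR NOT A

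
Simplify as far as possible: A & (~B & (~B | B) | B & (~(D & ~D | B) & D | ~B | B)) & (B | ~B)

A

A & (~B & (~B | B) | B & (~(D & ~D | B) & D | ~B | B)) & (B | ~B)
= A & (~B & (~B | B) | B & (~(D & ~D | B) & D | ~B | B))   (complement / identity)
= A & (~B & (~B | B) | B & (~B & D | ~B | B))   (complement / identity)
= A & (~B & (~B | B) | B & (~B | B))   (absorption)
= A & (~B | B)   (distribution)
= A   (complement / identity)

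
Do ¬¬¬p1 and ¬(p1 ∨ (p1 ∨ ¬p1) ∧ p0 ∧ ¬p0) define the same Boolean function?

Yes

E1: ¬¬¬p1
    = ¬p1
E2: ¬(p1 ∨ (p1 ∨ ¬p1) ∧ p0 ∧ ¬p0)
    = ¬(p1 ∨ p0 ∧ ¬p0)
    = ¬p1
Both reduce to ¬p1, so they are equivalent.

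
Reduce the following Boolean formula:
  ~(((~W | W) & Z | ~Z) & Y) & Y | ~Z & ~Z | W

~Z | W

~(((~W | W) & Z | ~Z) & Y) & Y | ~Z & ~Z | W
= ~((Z | ~Z) & Y) & Y | ~Z & ~Z | W   (complement / identity)
= ~Y & Y | ~Z & ~Z | W   (complement / identity)
= ~Z & ~Z | W   (complement / identity)
= ~Z | W   (idempotence)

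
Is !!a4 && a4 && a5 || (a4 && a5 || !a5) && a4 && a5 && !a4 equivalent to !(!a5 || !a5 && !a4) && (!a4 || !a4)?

No

E1: !!a4 && a4 && a5 || (a4 && a5 || !a5) && a4 && a5 && !a4
    = !!a4 && a4 && a5 || a4 && a5 && !a4   [absorption]
    = a4 && a4 && a5 || a4 && a5 && !a4   [double negation]
    = a4 && a5   [distribution]
E2: !(!a5 || !a5 && !a4) && (!a4 || !a4)
    = !!a5 && (!a4 || !a4)   [absorption]
    = a5 && (!a4 || !a4)   [double negation]
    = a5 && !a4   [idempotence]
These differ: at a4=0, a5=1, E1 = 0 but E2 = 1.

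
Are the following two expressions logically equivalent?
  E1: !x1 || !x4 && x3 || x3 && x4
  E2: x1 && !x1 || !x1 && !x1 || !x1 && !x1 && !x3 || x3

Yes

E1: !x1 || !x4 && x3 || x3 && x4
    = !x1 || x3
E2: x1 && !x1 || !x1 && !x1 || !x1 && !x1 && !x3 || x3
    = x1 && !x1 || !x1 && !x1 || x3
    = !x1 && !x1 || x3
    = !x1 || x3
Both reduce to !x1 || x3, so they are equivalent.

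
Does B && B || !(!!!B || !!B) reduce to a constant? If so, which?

no

B && B || !(!!!B || !!B)
= B && B || !(!B || !!B)   (double negation)
= B && B || B && !B   (De Morgan)
= B   (distribution)
This depends on B, so it is not a constant.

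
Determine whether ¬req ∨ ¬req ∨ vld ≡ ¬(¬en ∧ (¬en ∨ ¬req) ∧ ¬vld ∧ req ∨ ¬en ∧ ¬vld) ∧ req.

No

E1: ¬req ∨ ¬req ∨ vld
    = ¬req ∨ vld   — idempotence
E2: ¬(¬en ∧ (¬en ∨ ¬req) ∧ ¬vld ∧ req ∨ ¬en ∧ ¬vld) ∧ req
    = ¬(¬en ∧ ¬vld ∧ req ∨ ¬en ∧ ¬vld) ∧ req   — absorption
    = ¬(¬en ∧ ¬vld) ∧ req   — absorption
    = (en ∨ vld) ∧ req   — De Morgan
These differ: at en=0, req=0, vld=0, E1 = 1 but E2 = 0.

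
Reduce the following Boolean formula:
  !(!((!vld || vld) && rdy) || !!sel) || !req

rdy && !sel || !req

!(!((!vld || vld) && rdy) || !!sel) || !req
= !(!rdy || !!sel) || !req   [complement / identity]
= rdy && !sel || !req   [De Morgan]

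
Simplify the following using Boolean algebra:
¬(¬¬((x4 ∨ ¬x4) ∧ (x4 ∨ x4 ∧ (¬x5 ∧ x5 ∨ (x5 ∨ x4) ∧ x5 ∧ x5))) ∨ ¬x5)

¬(¬¬((x4 ∨ ¬x4) ∧ (x4 ∨ x4 ∧ (¬x5 ∧ x5 ∨ (x5 ∨ x4) ∧ x5 ∧ x5))) ∨ ¬x5)
= ¬(¬¬((x4 ∨ ¬x4) ∧ (x4 ∨ x4 ∧ (¬x5 ∧ x5 ∨ x5 ∧ x5))) ∨ ¬x5)
= ¬(¬¬((x4 ∨ ¬x4) ∧ (x4 ∨ x4 ∧ x5)) ∨ ¬x5)
= ¬(¬¬((x4 ∨ ¬x4) ∧ x4) ∨ ¬x5)
= ¬((x4 ∨ ¬x4) ∧ x4) ∧ x5
= ¬x4 ∧ x5

¬x4 ∧ x5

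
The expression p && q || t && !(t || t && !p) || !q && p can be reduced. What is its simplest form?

p && q || t && !(t || t && !p) || !q && p
= p && q || t && !t || !q && p   (absorption)
= p && q || !q && p   (complement / identity)
= p   (distribution)

p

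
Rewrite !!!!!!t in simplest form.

!!!!!!t
= !!!!t
= !!t
= t

t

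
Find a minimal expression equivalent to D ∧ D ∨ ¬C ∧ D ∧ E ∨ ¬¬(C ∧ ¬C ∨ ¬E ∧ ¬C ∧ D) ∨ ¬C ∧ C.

D ∧ D ∨ ¬C ∧ D ∧ E ∨ ¬¬(C ∧ ¬C ∨ ¬E ∧ ¬C ∧ D) ∨ ¬C ∧ C
= D ∧ D ∨ ¬C ∧ D ∧ E ∨ C ∧ ¬C ∨ ¬E ∧ ¬C ∧ D ∨ ¬C ∧ C
= D ∧ D ∨ ¬C ∧ D ∧ E ∨ C ∧ ¬C ∨ ¬E ∧ ¬C ∧ D
= D ∧ D ∨ ¬C ∧ D ∧ E ∨ ¬E ∧ ¬C ∧ D
= D ∧ D ∨ ¬C ∧ D
= (D ∨ ¬C) ∧ D
= D

D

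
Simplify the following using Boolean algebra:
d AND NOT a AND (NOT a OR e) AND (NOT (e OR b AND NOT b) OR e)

d AND NOT a

d AND NOT a AND (NOT a OR e) AND (NOT (e OR b AND NOT b) OR e)
= d AND NOT a AND (NOT a OR e) AND (NOT e OR e)   — complement / identity
= d AND NOT a AND (NOT a OR e)   — complement / identity
= d AND NOT a   — absorption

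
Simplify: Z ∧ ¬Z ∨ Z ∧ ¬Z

Z ∧ ¬Z ∨ Z ∧ ¬Z
= Z ∧ ¬Z   (idempotence)
= False   (complement)

False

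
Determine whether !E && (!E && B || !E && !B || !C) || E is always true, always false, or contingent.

!E && (!E && B || !E && !B || !C) || E
= !E && (!E || !C) || E   — distribution
= !E || E   — absorption
= true   — complement

always true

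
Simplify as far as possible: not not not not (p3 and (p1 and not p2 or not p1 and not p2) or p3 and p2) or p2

p3 or p2

not not not not (p3 and (p1 and not p2 or not p1 and not p2) or p3 and p2) or p2
= not not not not (p3 and not p2 or p3 and p2) or p2   (distribution)
= not not not not p3 or p2   (distribution)
= not not p3 or p2   (double negation)
= p3 or p2   (double negation)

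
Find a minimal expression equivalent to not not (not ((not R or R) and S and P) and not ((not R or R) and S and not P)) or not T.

not not (not ((not R or R) and S and P) and not ((not R or R) and S and not P)) or not T
= not ((not R or R) and S and P or (not R or R) and S and not P) or not T   (De Morgan)
= not ((not R or R) and S) or not T   (distribution)
= not S or not T   (complement / identity)

not S or not T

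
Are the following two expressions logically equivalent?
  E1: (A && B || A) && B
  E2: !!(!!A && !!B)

Yes

E1: (A && B || A) && B
    = A && B   — absorption
E2: !!(!!A && !!B)
    = !!(A && !!B)   — double negation
    = !!(A && B)   — double negation
    = A && B   — double negation
Both reduce to A && B, so they are equivalent.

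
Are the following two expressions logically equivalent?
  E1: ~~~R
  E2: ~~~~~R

E1: ~~~R
    = ~R   [double negation]
E2: ~~~~~R
    = ~~~R   [double negation]
    = ~R   [double negation]
Both reduce to ~R, so they are equivalent.

Yes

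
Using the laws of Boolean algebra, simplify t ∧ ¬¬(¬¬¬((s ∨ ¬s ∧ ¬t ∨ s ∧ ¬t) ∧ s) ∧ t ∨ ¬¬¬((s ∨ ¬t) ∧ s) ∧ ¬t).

t ∧ ¬¬(¬¬¬((s ∨ ¬s ∧ ¬t ∨ s ∧ ¬t) ∧ s) ∧ t ∨ ¬¬¬((s ∨ ¬t) ∧ s) ∧ ¬t)
= t ∧ ¬¬(¬¬¬((s ∨ ¬t) ∧ s) ∧ t ∨ ¬¬¬((s ∨ ¬t) ∧ s) ∧ ¬t)   — distribution
= t ∧ ¬¬¬¬¬((s ∨ ¬t) ∧ s)   — distribution
= t ∧ ¬¬¬((s ∨ ¬t) ∧ s)   — double negation
= t ∧ ¬¬¬s   — absorption
= t ∧ ¬s   — double negation

t ∧ ¬s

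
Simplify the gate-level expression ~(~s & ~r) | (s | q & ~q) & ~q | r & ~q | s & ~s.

~(~s & ~r) | (s | q & ~q) & ~q | r & ~q | s & ~s
= ~(~s & ~r) | (s | q & ~q) & ~q | r & ~q   — complement / identity
= ~(~s & ~r) | (s | q & ~q | r) & ~q   — distribution
= ~(~s & ~r) | (s | r) & ~q   — complement / identity
= s | r | (s | r) & ~q   — De Morgan
= s | r   — absorption

s | r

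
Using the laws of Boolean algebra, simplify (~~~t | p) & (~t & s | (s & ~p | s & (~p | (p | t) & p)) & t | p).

(~~~t | p) & (~t & s | (s & ~p | s & (~p | (p | t) & p)) & t | p)
= (~~~t | p) & (~t & s | (s & ~p | s & (~p | p)) & t | p)   [absorption]
= (~~~t | p) & (~t & s | (s & ~p | s) & t | p)   [complement / identity]
= ~~~t & (~t & s | (s & ~p | s) & t) | p   [distribution]
= ~~~t & (~t & s | s & t) | p   [absorption]
= ~t & (~t & s | s & t) | p   [double negation]
= ~t & s | p   [distribution]

~t & s | p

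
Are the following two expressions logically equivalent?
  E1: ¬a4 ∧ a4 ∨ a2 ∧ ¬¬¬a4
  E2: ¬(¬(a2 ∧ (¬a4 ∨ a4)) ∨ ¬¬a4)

Yes

E1: ¬a4 ∧ a4 ∨ a2 ∧ ¬¬¬a4
    = a2 ∧ ¬¬¬a4
    = a2 ∧ ¬a4
E2: ¬(¬(a2 ∧ (¬a4 ∨ a4)) ∨ ¬¬a4)
    = ¬(¬a2 ∨ ¬¬a4)
    = a2 ∧ ¬a4
Both reduce to a2 ∧ ¬a4, so they are equivalent.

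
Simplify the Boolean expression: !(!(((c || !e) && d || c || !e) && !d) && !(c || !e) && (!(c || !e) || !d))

c || !e

!(!(((c || !e) && d || c || !e) && !d) && !(c || !e) && (!(c || !e) || !d))
= !(!(((c || !e) && d || c || !e) && !d) && !(c || !e))   [absorption]
= !(!((c || !e) && !d) && !(c || !e))   [absorption]
= (c || !e) && !d || c || !e   [De Morgan]
= c || !e   [absorption]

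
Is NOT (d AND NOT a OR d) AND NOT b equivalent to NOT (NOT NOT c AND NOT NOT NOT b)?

E1: NOT (d AND NOT a OR d) AND NOT b
    = NOT d AND NOT b
E2: NOT (NOT NOT c AND NOT NOT NOT b)
    = NOT (NOT NOT c AND NOT b)
    = NOT c OR b
These differ: at a=0, b=1, c=0, d=1, E1 = 0 but E2 = 1.

No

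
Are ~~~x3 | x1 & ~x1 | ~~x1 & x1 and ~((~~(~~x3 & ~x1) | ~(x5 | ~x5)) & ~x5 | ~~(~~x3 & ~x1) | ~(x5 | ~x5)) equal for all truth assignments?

E1: ~~~x3 | x1 & ~x1 | ~~x1 & x1
    = ~x3 | x1 & ~x1 | ~~x1 & x1
    = ~x3 | x1 & ~x1 | x1 & x1
    = ~x3 | x1
E2: ~((~~(~~x3 & ~x1) | ~(x5 | ~x5)) & ~x5 | ~~(~~x3 & ~x1) | ~(x5 | ~x5))
    = ~(~~(~~x3 & ~x1) | ~(x5 | ~x5))
    = ~(~~x3 & ~x1) & (x5 | ~x5)
    = ~(~~x3 & ~x1)
    = ~x3 | x1
Both reduce to ~x3 | x1, so they are equivalent.

Yes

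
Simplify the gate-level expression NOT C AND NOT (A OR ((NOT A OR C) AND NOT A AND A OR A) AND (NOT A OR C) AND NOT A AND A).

NOT C AND NOT (A OR ((NOT A OR C) AND NOT A AND A OR A) AND (NOT A OR C) AND NOT A AND A)
= NOT C AND NOT (A OR (NOT A OR C) AND NOT A AND A)   [absorption]
= NOT C AND NOT (A OR NOT A AND A)   [absorption]
= NOT C AND NOT A   [complement / identity]

NOT C AND NOT A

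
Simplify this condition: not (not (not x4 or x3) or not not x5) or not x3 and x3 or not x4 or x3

not x4 or x3

not (not (not x4 or x3) or not not x5) or not x3 and x3 or not x4 or x3
= (not x4 or x3) and not x5 or not x3 and x3 or not x4 or x3   (De Morgan)
= (not x4 or x3) and not x5 or not x4 or x3   (complement / identity)
= not x4 or x3   (absorption)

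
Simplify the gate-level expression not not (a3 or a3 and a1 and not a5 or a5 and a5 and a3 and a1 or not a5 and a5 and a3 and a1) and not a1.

a3 and not a1

not not (a3 or a3 and a1 and not a5 or a5 and a5 and a3 and a1 or not a5 and a5 and a3 and a1) and not a1
= not not (a3 or a3 and a1 and not a5 or a5 and a3 and a1) and not a1   (distribution)
= not not (a3 or a3 and a1) and not a1   (distribution)
= not not a3 and not a1   (absorption)
= a3 and not a1   (double negation)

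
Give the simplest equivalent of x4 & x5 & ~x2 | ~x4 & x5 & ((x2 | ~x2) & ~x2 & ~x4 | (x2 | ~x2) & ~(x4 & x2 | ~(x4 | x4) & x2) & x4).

x4 & x5 & ~x2 | ~x4 & x5 & ((x2 | ~x2) & ~x2 & ~x4 | (x2 | ~x2) & ~(x4 & x2 | ~(x4 | x4) & x2) & x4)
= x4 & x5 & ~x2 | ~x4 & x5 & ((x2 | ~x2) & ~x2 & ~x4 | (x2 | ~x2) & ~(x4 & x2 | ~x4 & x2) & x4)   — idempotence
= x4 & x5 & ~x2 | ~x4 & x5 & ((x2 | ~x2) & ~x2 & ~x4 | (x2 | ~x2) & ~x2 & x4)   — distribution
= x4 & x5 & ~x2 | ~x4 & x5 & (x2 | ~x2) & ~x2   — distribution
= x4 & x5 & ~x2 | ~x4 & x5 & ~x2   — complement / identity
= x5 & ~x2   — distribution

x5 & ~x2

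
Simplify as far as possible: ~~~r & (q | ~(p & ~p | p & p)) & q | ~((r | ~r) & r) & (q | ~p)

~~~r & (q | ~(p & ~p | p & p)) & q | ~((r | ~r) & r) & (q | ~p)
= ~~~r & (q | ~p) & q | ~((r | ~r) & r) & (q | ~p)   (distribution)
= ~~~r & (q | ~p) & q | ~r & (q | ~p)   (complement / identity)
= ~r & (q | ~p) & q | ~r & (q | ~p)   (double negation)
= ~r & (q | ~p)   (absorption)

~r & (q | ~p)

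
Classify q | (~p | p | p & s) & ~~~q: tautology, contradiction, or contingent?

q | (~p | p | p & s) & ~~~q
= q | (~p | p) & ~~~q   — absorption
= q | (~p | p) & ~q   — double negation
= q | ~q   — complement / identity
= 1   — complement

tautology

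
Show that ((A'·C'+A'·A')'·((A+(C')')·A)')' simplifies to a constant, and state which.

1

((A'·C'+A'·A')'·((A+(C')')·A)')'
= ((A'·C'+A')'·((A+(C')')·A)')'   — idempotence
= ((A')'·((A+(C')')·A)')'   — absorption
= ((A')'·((A+C)·A)')'   — double negation
= ((A')'·A')'   — absorption
= A'+A   — De Morgan
= 1   — complement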